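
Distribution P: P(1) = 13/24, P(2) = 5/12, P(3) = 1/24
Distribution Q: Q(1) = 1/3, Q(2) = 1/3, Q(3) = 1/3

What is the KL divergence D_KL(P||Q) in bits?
0.3885 bits

D_KL(P||Q) = Σ P(x) log₂(P(x)/Q(x))

Computing term by term:
  P(1)·log₂(P(1)/Q(1)) = (13/24)·log₂((13/24)/(1/3)) = 0.37940
  P(2)·log₂(P(2)/Q(2)) = (5/12)·log₂((5/12)/(1/3)) = 0.13414
  P(3)·log₂(P(3)/Q(3)) = (1/24)·log₂((1/24)/(1/3)) = -0.12500

D_KL(P||Q) = 0.37940 + 0.13414 - 0.12500 = 0.38854 ≈ 0.3885 bits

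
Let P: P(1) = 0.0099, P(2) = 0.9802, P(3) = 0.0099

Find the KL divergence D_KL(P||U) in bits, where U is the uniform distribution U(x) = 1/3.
1.4248 bits

U(i) = 1/3 for all i

D_KL(P||U) = Σ P(x) log₂(P(x) / (1/3))
           = Σ P(x) log₂(P(x)) + log₂(3)
           = log₂(3) - H(P)

H(P) = -Σ P(x) log₂(P(x)):
  -P(1)·log₂(P(1)) = -(0.0099)·log₂(0.0099) = 0.06592
  -P(2)·log₂(P(2)) = -(0.9802)·log₂(0.9802) = 0.02828
  -P(3)·log₂(P(3)) = -(0.0099)·log₂(0.0099) = 0.06592
H(P) = 0.06592 + 0.02828 + 0.06592 = 0.16012 bits

log₂(3) = 1.58496 bits

D_KL(P||U) = 1.58496 - 0.16012 = 1.42484 ≈ 1.4248 bits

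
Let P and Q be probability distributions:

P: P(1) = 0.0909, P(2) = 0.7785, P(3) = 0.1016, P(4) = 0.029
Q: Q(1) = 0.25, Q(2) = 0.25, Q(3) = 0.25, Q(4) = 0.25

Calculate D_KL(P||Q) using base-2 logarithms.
0.9210 bits

D_KL(P||Q) = Σ P(x) log₂(P(x)/Q(x))

Computing term by term:
  P(1)·log₂(P(1)/Q(1)) = 0.0909·log₂(0.0909/0.25) = -0.13268
  P(2)·log₂(P(2)/Q(2)) = 0.7785·log₂(0.7785/0.25) = 1.27578
  P(3)·log₂(P(3)/Q(3)) = 0.1016·log₂(0.1016/0.25) = -0.13198
  P(4)·log₂(P(4)/Q(4)) = 0.029·log₂(0.029/0.25) = -0.09013

D_KL(P||Q) = -0.13268 + 1.27578 - 0.13198 - 0.09013 = 0.92099 ≈ 0.9210 bits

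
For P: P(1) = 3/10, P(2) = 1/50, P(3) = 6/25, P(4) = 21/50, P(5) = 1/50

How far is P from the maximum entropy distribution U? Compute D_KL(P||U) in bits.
0.5553 bits

U(i) = 1/5 for all i

D_KL(P||U) = Σ P(x) log₂(P(x) / (1/5))
           = Σ P(x) log₂(P(x)) + log₂(5)
           = log₂(5) - H(P)

H(P) = -Σ P(x) log₂(P(x)):
  -P(1)·log₂(P(1)) = -(3/10)·log₂(3/10) = 0.52109
  -P(2)·log₂(P(2)) = -(1/50)·log₂(1/50) = 0.11288
  -P(3)·log₂(P(3)) = -(6/25)·log₂(6/25) = 0.49413
  -P(4)·log₂(P(4)) = -(21/50)·log₂(21/50) = 0.52565
  -P(5)·log₂(P(5)) = -(1/50)·log₂(1/50) = 0.11288
H(P) = 0.52109 + 0.11288 + 0.49413 + 0.52565 + 0.11288 = 1.76663 bits

log₂(5) = 2.32193 bits

D_KL(P||U) = 2.32193 - 1.76663 = 0.55530 ≈ 0.5553 bits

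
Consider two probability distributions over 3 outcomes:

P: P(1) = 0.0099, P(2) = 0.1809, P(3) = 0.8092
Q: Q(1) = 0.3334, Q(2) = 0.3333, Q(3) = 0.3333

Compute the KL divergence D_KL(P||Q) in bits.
0.8258 bits

D_KL(P||Q) = Σ P(x) log₂(P(x)/Q(x))

Computing term by term:
  P(1)·log₂(P(1)/Q(1)) = 0.0099·log₂(0.0099/0.3334) = -0.05023
  P(2)·log₂(P(2)/Q(2)) = 0.1809·log₂(0.1809/0.3333) = -0.15949
  P(3)·log₂(P(3)/Q(3)) = 0.8092·log₂(0.8092/0.3333) = 1.03551

D_KL(P||Q) = -0.05023 - 0.15949 + 1.03551 = 0.82579 ≈ 0.8258 bits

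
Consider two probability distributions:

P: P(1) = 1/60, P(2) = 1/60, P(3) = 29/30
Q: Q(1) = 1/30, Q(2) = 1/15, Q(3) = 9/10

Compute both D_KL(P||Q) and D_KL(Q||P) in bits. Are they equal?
D_KL(P||Q) = 0.0497 bits, D_KL(Q||P) = 0.0739 bits. No, they are not equal.

D_KL(P||Q) = Σ P(x) log₂(P(x)/Q(x))

Computing term by term:
  P(1)·log₂(P(1)/Q(1)) = (1/60)·log₂((1/60)/(1/30)) = -0.01667
  P(2)·log₂(P(2)/Q(2)) = (1/60)·log₂((1/60)/(1/15)) = -0.03333
  P(3)·log₂(P(3)/Q(3)) = (29/30)·log₂((29/30)/(9/10)) = 0.09966

D_KL(P||Q) = -0.01667 - 0.03333 + 0.09966 = 0.04966 ≈ 0.0497 bits

D_KL(Q||P) = Σ Q(x) log₂(Q(x)/P(x))

Computing term by term:
  Q(1)·log₂(Q(1)/P(1)) = (1/30)·log₂((1/30)/(1/60)) = 0.03333
  Q(2)·log₂(Q(2)/P(2)) = (1/15)·log₂((1/15)/(1/60)) = 0.13333
  Q(3)·log₂(Q(3)/P(3)) = (9/10)·log₂((9/10)/(29/30)) = -0.09278

D_KL(Q||P) = 0.03333 + 0.13333 - 0.09278 = 0.07388 ≈ 0.0739 bits

These are NOT equal (difference: 0.0242 bits). KL divergence is asymmetric: D_KL(P||Q) ≠ D_KL(Q||P) in general.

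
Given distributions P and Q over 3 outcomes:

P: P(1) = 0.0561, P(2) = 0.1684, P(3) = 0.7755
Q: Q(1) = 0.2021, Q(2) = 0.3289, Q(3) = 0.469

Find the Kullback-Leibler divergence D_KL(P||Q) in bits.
0.2963 bits

D_KL(P||Q) = Σ P(x) log₂(P(x)/Q(x))

Computing term by term:
  P(1)·log₂(P(1)/Q(1)) = 0.0561·log₂(0.0561/0.2021) = -0.10373
  P(2)·log₂(P(2)/Q(2)) = 0.1684·log₂(0.1684/0.3289) = -0.16263
  P(3)·log₂(P(3)/Q(3)) = 0.7755·log₂(0.7755/0.469) = 0.56266

D_KL(P||Q) = -0.10373 - 0.16263 + 0.56266 = 0.29630 ≈ 0.2963 bits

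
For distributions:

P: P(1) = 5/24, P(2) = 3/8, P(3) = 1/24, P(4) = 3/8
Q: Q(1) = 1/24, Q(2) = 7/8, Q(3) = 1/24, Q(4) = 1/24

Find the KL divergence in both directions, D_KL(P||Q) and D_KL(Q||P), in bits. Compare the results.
D_KL(P||Q) = 1.2141 bits, D_KL(Q||P) = 0.8408 bits. D_KL(P||Q) is larger than D_KL(Q||P) by 0.3733 bits; the two directions differ.

D_KL(P||Q) = Σ P(x) log₂(P(x)/Q(x))

Computing term by term:
  P(1)·log₂(P(1)/Q(1)) = (5/24)·log₂((5/24)/(1/24)) = 0.48374
  P(2)·log₂(P(2)/Q(2)) = (3/8)·log₂((3/8)/(7/8)) = -0.45840
  P(3)·log₂(P(3)/Q(3)) = (1/24)·log₂((1/24)/(1/24)) = 0.00000
  P(4)·log₂(P(4)/Q(4)) = (3/8)·log₂((3/8)/(1/24)) = 1.18872

D_KL(P||Q) = 0.48374 - 0.45840 + 0.00000 + 1.18872 = 1.21406 ≈ 1.2141 bits

D_KL(Q||P) = Σ Q(x) log₂(Q(x)/P(x))

Computing term by term:
  Q(1)·log₂(Q(1)/P(1)) = (1/24)·log₂((1/24)/(5/24)) = -0.09675
  Q(2)·log₂(Q(2)/P(2)) = (7/8)·log₂((7/8)/(3/8)) = 1.06959
  Q(3)·log₂(Q(3)/P(3)) = (1/24)·log₂((1/24)/(1/24)) = 0.00000
  Q(4)·log₂(Q(4)/P(4)) = (1/24)·log₂((1/24)/(3/8)) = -0.13208

D_KL(Q||P) = -0.09675 + 1.06959 + 0.00000 - 0.13208 = 0.84076 ≈ 0.8408 bits

These are NOT equal (difference: 0.3733 bits). KL divergence is asymmetric: D_KL(P||Q) ≠ D_KL(Q||P) in general.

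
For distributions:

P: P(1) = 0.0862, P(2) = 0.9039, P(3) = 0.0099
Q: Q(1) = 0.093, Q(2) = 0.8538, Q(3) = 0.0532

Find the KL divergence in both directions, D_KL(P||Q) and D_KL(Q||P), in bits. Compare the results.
D_KL(P||Q) = 0.0409 bits, D_KL(Q||P) = 0.0690 bits. D_KL(Q||P) is larger than D_KL(P||Q) by 0.0281 bits; the two directions differ.

D_KL(P||Q) = Σ P(x) log₂(P(x)/Q(x))

Computing term by term:
  P(1)·log₂(P(1)/Q(1)) = 0.0862·log₂(0.0862/0.093) = -0.00944
  P(2)·log₂(P(2)/Q(2)) = 0.9039·log₂(0.9039/0.8538) = 0.07436
  P(3)·log₂(P(3)/Q(3)) = 0.0099·log₂(0.0099/0.0532) = -0.02402

D_KL(P||Q) = -0.00944 + 0.07436 - 0.02402 = 0.04090 ≈ 0.0409 bits

D_KL(Q||P) = Σ Q(x) log₂(Q(x)/P(x))

Computing term by term:
  Q(1)·log₂(Q(1)/P(1)) = 0.093·log₂(0.093/0.0862) = 0.01019
  Q(2)·log₂(Q(2)/P(2)) = 0.8538·log₂(0.8538/0.9039) = -0.07024
  Q(3)·log₂(Q(3)/P(3)) = 0.0532·log₂(0.0532/0.0099) = 0.12906

D_KL(Q||P) = 0.01019 - 0.07024 + 0.12906 = 0.06901 ≈ 0.0690 bits

These are NOT equal (difference: 0.0281 bits). KL divergence is asymmetric: D_KL(P||Q) ≠ D_KL(Q||P) in general.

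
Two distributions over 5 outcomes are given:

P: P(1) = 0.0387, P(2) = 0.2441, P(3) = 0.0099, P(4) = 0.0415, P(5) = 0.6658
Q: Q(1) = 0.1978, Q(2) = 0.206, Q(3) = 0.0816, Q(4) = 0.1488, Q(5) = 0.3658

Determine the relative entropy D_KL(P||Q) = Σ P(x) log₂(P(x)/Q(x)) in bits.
0.4374 bits

D_KL(P||Q) = Σ P(x) log₂(P(x)/Q(x))

Computing term by term:
  P(1)·log₂(P(1)/Q(1)) = 0.0387·log₂(0.0387/0.1978) = -0.09109
  P(2)·log₂(P(2)/Q(2)) = 0.2441·log₂(0.2441/0.206) = 0.05976
  P(3)·log₂(P(3)/Q(3)) = 0.0099·log₂(0.0099/0.0816) = -0.03013
  P(4)·log₂(P(4)/Q(4)) = 0.0415·log₂(0.0415/0.1488) = -0.07645
  P(5)·log₂(P(5)/Q(5)) = 0.6658·log₂(0.6658/0.3658) = 0.57527

D_KL(P||Q) = -0.09109 + 0.05976 - 0.03013 - 0.07645 + 0.57527 = 0.43736 ≈ 0.4374 bits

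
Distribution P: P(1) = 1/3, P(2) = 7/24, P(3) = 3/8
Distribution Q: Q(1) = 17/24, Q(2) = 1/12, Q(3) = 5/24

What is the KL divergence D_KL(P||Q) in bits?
0.4827 bits

D_KL(P||Q) = Σ P(x) log₂(P(x)/Q(x))

Computing term by term:
  P(1)·log₂(P(1)/Q(1)) = (1/3)·log₂((1/3)/(17/24)) = -0.36249
  P(2)·log₂(P(2)/Q(2)) = (7/24)·log₂((7/24)/(1/12)) = 0.52715
  P(3)·log₂(P(3)/Q(3)) = (3/8)·log₂((3/8)/(5/24)) = 0.31800

D_KL(P||Q) = -0.36249 + 0.52715 + 0.31800 = 0.48266 ≈ 0.4827 bits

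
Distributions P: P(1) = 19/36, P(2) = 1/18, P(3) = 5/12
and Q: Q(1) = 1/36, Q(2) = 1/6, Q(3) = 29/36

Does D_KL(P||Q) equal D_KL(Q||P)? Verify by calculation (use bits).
D_KL(P||Q) = 1.7576 bits, D_KL(Q||P) = 0.9123 bits. No — D_KL(P||Q) ≠ D_KL(Q||P) for this pair.

D_KL(P||Q) = Σ P(x) log₂(P(x)/Q(x))

Computing term by term:
  P(1)·log₂(P(1)/Q(1)) = (19/36)·log₂((19/36)/(1/36)) = 2.24196
  P(2)·log₂(P(2)/Q(2)) = (1/18)·log₂((1/18)/(1/6)) = -0.08805
  P(3)·log₂(P(3)/Q(3)) = (5/12)·log₂((5/12)/(29/36)) = -0.39629

D_KL(P||Q) = 2.24196 - 0.08805 - 0.39629 = 1.75762 ≈ 1.7576 bits

D_KL(Q||P) = Σ Q(x) log₂(Q(x)/P(x))

Computing term by term:
  Q(1)·log₂(Q(1)/P(1)) = (1/36)·log₂((1/36)/(19/36)) = -0.11800
  Q(2)·log₂(Q(2)/P(2)) = (1/6)·log₂((1/6)/(1/18)) = 0.26416
  Q(3)·log₂(Q(3)/P(3)) = (29/36)·log₂((29/36)/(5/12)) = 0.76616

D_KL(Q||P) = -0.11800 + 0.26416 + 0.76616 = 0.91232 ≈ 0.9123 bits

These are NOT equal (difference: 0.8453 bits). KL divergence is asymmetric: D_KL(P||Q) ≠ D_KL(Q||P) in general.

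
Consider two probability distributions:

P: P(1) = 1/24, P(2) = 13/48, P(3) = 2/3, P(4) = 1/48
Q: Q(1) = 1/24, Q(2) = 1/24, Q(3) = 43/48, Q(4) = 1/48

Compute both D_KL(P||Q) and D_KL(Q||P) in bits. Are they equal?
D_KL(P||Q) = 0.4472 bits, D_KL(Q||P) = 0.2693 bits. No, they are not equal.

D_KL(P||Q) = Σ P(x) log₂(P(x)/Q(x))

Computing term by term:
  P(1)·log₂(P(1)/Q(1)) = (1/24)·log₂((1/24)/(1/24)) = 0.00000
  P(2)·log₂(P(2)/Q(2)) = (13/48)·log₂((13/48)/(1/24)) = 0.73137
  P(3)·log₂(P(3)/Q(3)) = (2/3)·log₂((2/3)/(43/48)) = -0.28418
  P(4)·log₂(P(4)/Q(4)) = (1/48)·log₂((1/48)/(1/48)) = 0.00000

D_KL(P||Q) = 0.00000 + 0.73137 - 0.28418 + 0.00000 = 0.44719 ≈ 0.4472 bits

D_KL(Q||P) = Σ Q(x) log₂(Q(x)/P(x))

Computing term by term:
  Q(1)·log₂(Q(1)/P(1)) = (1/24)·log₂((1/24)/(1/24)) = 0.00000
  Q(2)·log₂(Q(2)/P(2)) = (1/24)·log₂((1/24)/(13/48)) = -0.11252
  Q(3)·log₂(Q(3)/P(3)) = (43/48)·log₂((43/48)/(2/3)) = 0.38186
  Q(4)·log₂(Q(4)/P(4)) = (1/48)·log₂((1/48)/(1/48)) = 0.00000

D_KL(Q||P) = 0.00000 - 0.11252 + 0.38186 + 0.00000 = 0.26934 ≈ 0.2693 bits

These are NOT equal (difference: 0.1779 bits). KL divergence is asymmetric: D_KL(P||Q) ≠ D_KL(Q||P) in general.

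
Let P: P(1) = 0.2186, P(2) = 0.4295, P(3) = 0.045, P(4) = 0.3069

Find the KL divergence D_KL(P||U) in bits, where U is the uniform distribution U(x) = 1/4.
0.2725 bits

U(i) = 1/4 for all i

D_KL(P||U) = Σ P(x) log₂(P(x) / (1/4))
           = Σ P(x) log₂(P(x)) + log₂(4)
           = log₂(4) - H(P)

H(P) = -Σ P(x) log₂(P(x)):
  -P(1)·log₂(P(1)) = -(0.2186)·log₂(0.2186) = 0.47953
  -P(2)·log₂(P(2)) = -(0.4295)·log₂(0.4295) = 0.52368
  -P(3)·log₂(P(3)) = -(0.045)·log₂(0.045) = 0.20133
  -P(4)·log₂(P(4)) = -(0.3069)·log₂(0.3069) = 0.52301
H(P) = 0.47953 + 0.52368 + 0.20133 + 0.52301 = 1.72755 bits

log₂(4) = 2.00000 bits

D_KL(P||U) = 2.00000 - 1.72755 = 0.27245 ≈ 0.2725 bits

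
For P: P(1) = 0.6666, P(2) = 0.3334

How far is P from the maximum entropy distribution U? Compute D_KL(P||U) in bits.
0.0816 bits

U(i) = 1/2 for all i

D_KL(P||U) = Σ P(x) log₂(P(x) / (1/2))
           = Σ P(x) log₂(P(x)) + log₂(2)
           = log₂(2) - H(P)

H(P) = -Σ P(x) log₂(P(x)):
  -P(1)·log₂(P(1)) = -(0.6666)·log₂(0.6666) = 0.39003
  -P(2)·log₂(P(2)) = -(0.3334)·log₂(0.3334) = 0.52833
H(P) = 0.39003 + 0.52833 = 0.91836 bits

log₂(2) = 1.00000 bits

D_KL(P||U) = 1.00000 - 0.91836 = 0.08164 ≈ 0.0816 bits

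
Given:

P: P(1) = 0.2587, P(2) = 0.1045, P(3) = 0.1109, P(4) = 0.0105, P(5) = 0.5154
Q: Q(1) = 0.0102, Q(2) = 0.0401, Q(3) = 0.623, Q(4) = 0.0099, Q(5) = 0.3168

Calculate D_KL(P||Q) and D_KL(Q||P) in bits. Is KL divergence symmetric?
D_KL(P||Q) = 1.4378 bits, D_KL(Q||P) = 1.2250 bits. No, KL divergence is not symmetric.

D_KL(P||Q) = Σ P(x) log₂(P(x)/Q(x))

Computing term by term:
  P(1)·log₂(P(1)/Q(1)) = 0.2587·log₂(0.2587/0.0102) = 1.20674
  P(2)·log₂(P(2)/Q(2)) = 0.1045·log₂(0.1045/0.0401) = 0.14440
  P(3)·log₂(P(3)/Q(3)) = 0.1109·log₂(0.1109/0.623) = -0.27614
  P(4)·log₂(P(4)/Q(4)) = 0.0105·log₂(0.0105/0.0099) = 0.00089
  P(5)·log₂(P(5)/Q(5)) = 0.5154·log₂(0.5154/0.3168) = 0.36187

D_KL(P||Q) = 1.20674 + 0.14440 - 0.27614 + 0.00089 + 0.36187 = 1.43776 ≈ 1.4378 bits

D_KL(Q||P) = Σ Q(x) log₂(Q(x)/P(x))

Computing term by term:
  Q(1)·log₂(Q(1)/P(1)) = 0.0102·log₂(0.0102/0.2587) = -0.04758
  Q(2)·log₂(Q(2)/P(2)) = 0.0401·log₂(0.0401/0.1045) = -0.05541
  Q(3)·log₂(Q(3)/P(3)) = 0.623·log₂(0.623/0.1109) = 1.55125
  Q(4)·log₂(Q(4)/P(4)) = 0.0099·log₂(0.0099/0.0105) = -0.00084
  Q(5)·log₂(Q(5)/P(5)) = 0.3168·log₂(0.3168/0.5154) = -0.22243

D_KL(Q||P) = -0.04758 - 0.05541 + 1.55125 - 0.00084 - 0.22243 = 1.22499 ≈ 1.2250 bits

These are NOT equal (difference: 0.2128 bits). KL divergence is asymmetric: D_KL(P||Q) ≠ D_KL(Q||P) in general.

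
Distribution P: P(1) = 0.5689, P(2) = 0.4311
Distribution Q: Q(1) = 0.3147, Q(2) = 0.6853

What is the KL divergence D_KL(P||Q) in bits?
0.1977 bits

D_KL(P||Q) = Σ P(x) log₂(P(x)/Q(x))

Computing term by term:
  P(1)·log₂(P(1)/Q(1)) = 0.5689·log₂(0.5689/0.3147) = 0.48595
  P(2)·log₂(P(2)/Q(2)) = 0.4311·log₂(0.4311/0.6853) = -0.28828

D_KL(P||Q) = 0.48595 - 0.28828 = 0.19767 ≈ 0.1977 bits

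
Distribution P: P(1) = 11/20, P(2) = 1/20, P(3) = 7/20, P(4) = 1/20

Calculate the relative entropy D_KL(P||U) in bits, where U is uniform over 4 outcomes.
0.5633 bits

U(i) = 1/4 for all i

D_KL(P||U) = Σ P(x) log₂(P(x) / (1/4))
           = Σ P(x) log₂(P(x)) + log₂(4)
           = log₂(4) - H(P)

H(P) = -Σ P(x) log₂(P(x)):
  -P(1)·log₂(P(1)) = -(11/20)·log₂(11/20) = 0.47437
  -P(2)·log₂(P(2)) = -(1/20)·log₂(1/20) = 0.21610
  -P(3)·log₂(P(3)) = -(7/20)·log₂(7/20) = 0.53010
  -P(4)·log₂(P(4)) = -(1/20)·log₂(1/20) = 0.21610
H(P) = 0.47437 + 0.21610 + 0.53010 + 0.21610 = 1.43667 bits

log₂(4) = 2.00000 bits

D_KL(P||U) = 2.00000 - 1.43667 = 0.56333 ≈ 0.5633 bits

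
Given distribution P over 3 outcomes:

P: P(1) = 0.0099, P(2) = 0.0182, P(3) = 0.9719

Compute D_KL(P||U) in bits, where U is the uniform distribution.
1.3739 bits

U(i) = 1/3 for all i

D_KL(P||U) = Σ P(x) log₂(P(x) / (1/3))
           = Σ P(x) log₂(P(x)) + log₂(3)
           = log₂(3) - H(P)

H(P) = -Σ P(x) log₂(P(x)):
  -P(1)·log₂(P(1)) = -(0.0099)·log₂(0.0099) = 0.06592
  -P(2)·log₂(P(2)) = -(0.0182)·log₂(0.0182) = 0.10519
  -P(3)·log₂(P(3)) = -(0.9719)·log₂(0.9719) = 0.03996
H(P) = 0.06592 + 0.10519 + 0.03996 = 0.21107 bits

log₂(3) = 1.58496 bits

D_KL(P||U) = 1.58496 - 0.21107 = 1.37389 ≈ 1.3739 bits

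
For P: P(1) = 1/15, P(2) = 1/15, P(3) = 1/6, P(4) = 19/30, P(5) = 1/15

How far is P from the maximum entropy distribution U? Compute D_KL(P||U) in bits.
0.6924 bits

U(i) = 1/5 for all i

D_KL(P||U) = Σ P(x) log₂(P(x) / (1/5))
           = Σ P(x) log₂(P(x)) + log₂(5)
           = log₂(5) - H(P)

H(P) = -Σ P(x) log₂(P(x)):
  -P(1)·log₂(P(1)) = -(1/15)·log₂(1/15) = 0.26046
  -P(2)·log₂(P(2)) = -(1/15)·log₂(1/15) = 0.26046
  -P(3)·log₂(P(3)) = -(1/6)·log₂(1/6) = 0.43083
  -P(4)·log₂(P(4)) = -(19/30)·log₂(19/30) = 0.41734
  -P(5)·log₂(P(5)) = -(1/15)·log₂(1/15) = 0.26046
H(P) = 0.26046 + 0.26046 + 0.43083 + 0.41734 + 0.26046 = 1.62955 bits

log₂(5) = 2.32193 bits

D_KL(P||U) = 2.32193 - 1.62955 = 0.69238 ≈ 0.6924 bits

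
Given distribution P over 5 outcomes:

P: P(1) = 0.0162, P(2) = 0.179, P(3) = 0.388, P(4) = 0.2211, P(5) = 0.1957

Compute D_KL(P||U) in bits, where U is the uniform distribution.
0.3094 bits

U(i) = 1/5 for all i

D_KL(P||U) = Σ P(x) log₂(P(x) / (1/5))
           = Σ P(x) log₂(P(x)) + log₂(5)
           = log₂(5) - H(P)

H(P) = -Σ P(x) log₂(P(x)):
  -P(1)·log₂(P(1)) = -(0.0162)·log₂(0.0162) = 0.09636
  -P(2)·log₂(P(2)) = -(0.179)·log₂(0.179) = 0.44427
  -P(3)·log₂(P(3)) = -(0.388)·log₂(0.388) = 0.52996
  -P(4)·log₂(P(4)) = -(0.2211)·log₂(0.2211) = 0.48139
  -P(5)·log₂(P(5)) = -(0.1957)·log₂(0.1957) = 0.46054
H(P) = 0.09636 + 0.44427 + 0.52996 + 0.48139 + 0.46054 = 2.01252 bits

log₂(5) = 2.32193 bits

D_KL(P||U) = 2.32193 - 2.01252 = 0.30941 ≈ 0.3094 bits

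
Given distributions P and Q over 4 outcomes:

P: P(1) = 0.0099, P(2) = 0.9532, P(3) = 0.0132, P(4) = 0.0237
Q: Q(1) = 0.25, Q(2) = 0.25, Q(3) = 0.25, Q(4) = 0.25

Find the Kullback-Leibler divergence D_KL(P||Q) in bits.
1.6578 bits

D_KL(P||Q) = Σ P(x) log₂(P(x)/Q(x))

Computing term by term:
  P(1)·log₂(P(1)/Q(1)) = 0.0099·log₂(0.0099/0.25) = -0.04612
  P(2)·log₂(P(2)/Q(2)) = 0.9532·log₂(0.9532/0.25) = 1.84049
  P(3)·log₂(P(3)/Q(3)) = 0.0132·log₂(0.0132/0.25) = -0.05601
  P(4)·log₂(P(4)/Q(4)) = 0.0237·log₂(0.0237/0.25) = -0.08056

D_KL(P||Q) = -0.04612 + 1.84049 - 0.05601 - 0.08056 = 1.65780 ≈ 1.6578 bits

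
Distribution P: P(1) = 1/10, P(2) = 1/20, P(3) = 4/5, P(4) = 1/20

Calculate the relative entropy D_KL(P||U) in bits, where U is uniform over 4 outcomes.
0.9781 bits

U(i) = 1/4 for all i

D_KL(P||U) = Σ P(x) log₂(P(x) / (1/4))
           = Σ P(x) log₂(P(x)) + log₂(4)
           = log₂(4) - H(P)

H(P) = -Σ P(x) log₂(P(x)):
  -P(1)·log₂(P(1)) = -(1/10)·log₂(1/10) = 0.33219
  -P(2)·log₂(P(2)) = -(1/20)·log₂(1/20) = 0.21610
  -P(3)·log₂(P(3)) = -(4/5)·log₂(4/5) = 0.25754
  -P(4)·log₂(P(4)) = -(1/20)·log₂(1/20) = 0.21610
H(P) = 0.33219 + 0.21610 + 0.25754 + 0.21610 = 1.02193 bits

log₂(4) = 2.00000 bits

D_KL(P||U) = 2.00000 - 1.02193 = 0.97807 ≈ 0.9781 bits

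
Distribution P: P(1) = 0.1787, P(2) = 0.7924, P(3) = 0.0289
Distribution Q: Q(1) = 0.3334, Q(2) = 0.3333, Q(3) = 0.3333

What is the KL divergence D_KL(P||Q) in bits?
0.7273 bits

D_KL(P||Q) = Σ P(x) log₂(P(x)/Q(x))

Computing term by term:
  P(1)·log₂(P(1)/Q(1)) = 0.1787·log₂(0.1787/0.3334) = -0.16078
  P(2)·log₂(P(2)/Q(2)) = 0.7924·log₂(0.7924/0.3333) = 0.99003
  P(3)·log₂(P(3)/Q(3)) = 0.0289·log₂(0.0289/0.3333) = -0.10195

D_KL(P||Q) = -0.16078 + 0.99003 - 0.10195 = 0.72730 ≈ 0.7273 bits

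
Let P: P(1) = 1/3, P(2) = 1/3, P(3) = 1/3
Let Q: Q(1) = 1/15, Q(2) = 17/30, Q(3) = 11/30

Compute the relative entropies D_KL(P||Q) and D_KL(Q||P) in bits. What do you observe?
D_KL(P||Q) = 0.4730 bits, D_KL(Q||P) = 0.3294 bits. The two directions give different values (D_KL(P||Q) exceeds D_KL(Q||P) by 0.1436 bits): KL divergence is asymmetric.

D_KL(P||Q) = Σ P(x) log₂(P(x)/Q(x))

Computing term by term:
  P(1)·log₂(P(1)/Q(1)) = (1/3)·log₂((1/3)/(1/15)) = 0.77398
  P(2)·log₂(P(2)/Q(2)) = (1/3)·log₂((1/3)/(17/30)) = -0.25518
  P(3)·log₂(P(3)/Q(3)) = (1/3)·log₂((1/3)/(11/30)) = -0.04583

D_KL(P||Q) = 0.77398 - 0.25518 - 0.04583 = 0.47297 ≈ 0.4730 bits

D_KL(Q||P) = Σ Q(x) log₂(Q(x)/P(x))

Computing term by term:
  Q(1)·log₂(Q(1)/P(1)) = (1/15)·log₂((1/15)/(1/3)) = -0.15480
  Q(2)·log₂(Q(2)/P(2)) = (17/30)·log₂((17/30)/(1/3)) = 0.43380
  Q(3)·log₂(Q(3)/P(3)) = (11/30)·log₂((11/30)/(1/3)) = 0.05042

D_KL(Q||P) = -0.15480 + 0.43380 + 0.05042 = 0.32942 ≈ 0.3294 bits

These are NOT equal (difference: 0.1436 bits). KL divergence is asymmetric: D_KL(P||Q) ≠ D_KL(Q||P) in general.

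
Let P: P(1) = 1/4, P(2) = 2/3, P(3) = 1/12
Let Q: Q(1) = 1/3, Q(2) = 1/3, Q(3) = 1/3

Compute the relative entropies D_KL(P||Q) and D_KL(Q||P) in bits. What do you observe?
D_KL(P||Q) = 0.3962 bits, D_KL(Q||P) = 0.4717 bits. The two directions give different values (D_KL(Q||P) exceeds D_KL(P||Q) by 0.0755 bits): KL divergence is asymmetric.

D_KL(P||Q) = Σ P(x) log₂(P(x)/Q(x))

Computing term by term:
  P(1)·log₂(P(1)/Q(1)) = (1/4)·log₂((1/4)/(1/3)) = -0.10376
  P(2)·log₂(P(2)/Q(2)) = (2/3)·log₂((2/3)/(1/3)) = 0.66667
  P(3)·log₂(P(3)/Q(3)) = (1/12)·log₂((1/12)/(1/3)) = -0.16667

D_KL(P||Q) = -0.10376 + 0.66667 - 0.16667 = 0.39624 ≈ 0.3962 bits

D_KL(Q||P) = Σ Q(x) log₂(Q(x)/P(x))

Computing term by term:
  Q(1)·log₂(Q(1)/P(1)) = (1/3)·log₂((1/3)/(1/4)) = 0.13835
  Q(2)·log₂(Q(2)/P(2)) = (1/3)·log₂((1/3)/(2/3)) = -0.33333
  Q(3)·log₂(Q(3)/P(3)) = (1/3)·log₂((1/3)/(1/12)) = 0.66667

D_KL(Q||P) = 0.13835 - 0.33333 + 0.66667 = 0.47169 ≈ 0.4717 bits

These are NOT equal (difference: 0.0755 bits). KL divergence is asymmetric: D_KL(P||Q) ≠ D_KL(Q||P) in general.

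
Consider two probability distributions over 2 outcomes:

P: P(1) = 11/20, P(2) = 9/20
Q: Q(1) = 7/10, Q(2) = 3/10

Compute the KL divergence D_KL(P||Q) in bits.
0.0719 bits

D_KL(P||Q) = Σ P(x) log₂(P(x)/Q(x))

Computing term by term:
  P(1)·log₂(P(1)/Q(1)) = (11/20)·log₂((11/20)/(7/10)) = -0.19136
  P(2)·log₂(P(2)/Q(2)) = (9/20)·log₂((9/20)/(3/10)) = 0.26323

D_KL(P||Q) = -0.19136 + 0.26323 = 0.07187 ≈ 0.0719 bits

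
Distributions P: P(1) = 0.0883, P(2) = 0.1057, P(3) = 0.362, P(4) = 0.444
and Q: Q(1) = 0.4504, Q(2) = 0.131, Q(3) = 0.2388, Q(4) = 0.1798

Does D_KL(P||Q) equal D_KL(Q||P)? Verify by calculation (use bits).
D_KL(P||Q) = 0.5560 bits, D_KL(Q||P) = 0.7215 bits. No — D_KL(P||Q) ≠ D_KL(Q||P) for this pair.

D_KL(P||Q) = Σ P(x) log₂(P(x)/Q(x))

Computing term by term:
  P(1)·log₂(P(1)/Q(1)) = 0.0883·log₂(0.0883/0.4504) = -0.20757
  P(2)·log₂(P(2)/Q(2)) = 0.1057·log₂(0.1057/0.131) = -0.03272
  P(3)·log₂(P(3)/Q(3)) = 0.362·log₂(0.362/0.2388) = 0.21727
  P(4)·log₂(P(4)/Q(4)) = 0.444·log₂(0.444/0.1798) = 0.57905

D_KL(P||Q) = -0.20757 - 0.03272 + 0.21727 + 0.57905 = 0.55603 ≈ 0.5560 bits

D_KL(Q||P) = Σ Q(x) log₂(Q(x)/P(x))

Computing term by term:
  Q(1)·log₂(Q(1)/P(1)) = 0.4504·log₂(0.4504/0.0883) = 1.05876
  Q(2)·log₂(Q(2)/P(2)) = 0.131·log₂(0.131/0.1057) = 0.04056
  Q(3)·log₂(Q(3)/P(3)) = 0.2388·log₂(0.2388/0.362) = -0.14332
  Q(4)·log₂(Q(4)/P(4)) = 0.1798·log₂(0.1798/0.444) = -0.23449

D_KL(Q||P) = 1.05876 + 0.04056 - 0.14332 - 0.23449 = 0.72151 ≈ 0.7215 bits

These are NOT equal (difference: 0.1655 bits). KL divergence is asymmetric: D_KL(P||Q) ≠ D_KL(Q||P) in general.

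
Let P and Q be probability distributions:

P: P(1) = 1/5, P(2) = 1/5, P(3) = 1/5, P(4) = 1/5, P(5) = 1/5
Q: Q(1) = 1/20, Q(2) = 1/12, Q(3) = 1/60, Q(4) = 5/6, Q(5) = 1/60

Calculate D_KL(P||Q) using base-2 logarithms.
1.6748 bits

D_KL(P||Q) = Σ P(x) log₂(P(x)/Q(x))

Computing term by term:
  P(1)·log₂(P(1)/Q(1)) = (1/5)·log₂((1/5)/(1/20)) = 0.40000
  P(2)·log₂(P(2)/Q(2)) = (1/5)·log₂((1/5)/(1/12)) = 0.25261
  P(3)·log₂(P(3)/Q(3)) = (1/5)·log₂((1/5)/(1/60)) = 0.71699
  P(4)·log₂(P(4)/Q(4)) = (1/5)·log₂((1/5)/(5/6)) = -0.41178
  P(5)·log₂(P(5)/Q(5)) = (1/5)·log₂((1/5)/(1/60)) = 0.71699

D_KL(P||Q) = 0.40000 + 0.25261 + 0.71699 - 0.41178 + 0.71699 = 1.67481 ≈ 1.6748 bits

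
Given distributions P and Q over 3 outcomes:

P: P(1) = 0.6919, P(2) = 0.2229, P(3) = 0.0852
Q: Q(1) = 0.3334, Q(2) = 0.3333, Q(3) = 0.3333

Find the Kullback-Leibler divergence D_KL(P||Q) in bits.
0.4317 bits

D_KL(P||Q) = Σ P(x) log₂(P(x)/Q(x))

Computing term by term:
  P(1)·log₂(P(1)/Q(1)) = 0.6919·log₂(0.6919/0.3334) = 0.72878
  P(2)·log₂(P(2)/Q(2)) = 0.2229·log₂(0.2229/0.3333) = -0.12938
  P(3)·log₂(P(3)/Q(3)) = 0.0852·log₂(0.0852/0.3333) = -0.16766

D_KL(P||Q) = 0.72878 - 0.12938 - 0.16766 = 0.43174 ≈ 0.4317 bits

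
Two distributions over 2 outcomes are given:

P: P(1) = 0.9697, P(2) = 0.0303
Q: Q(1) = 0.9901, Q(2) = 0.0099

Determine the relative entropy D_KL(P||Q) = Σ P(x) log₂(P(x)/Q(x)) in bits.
0.0198 bits

D_KL(P||Q) = Σ P(x) log₂(P(x)/Q(x))

Computing term by term:
  P(1)·log₂(P(1)/Q(1)) = 0.9697·log₂(0.9697/0.9901) = -0.02913
  P(2)·log₂(P(2)/Q(2)) = 0.0303·log₂(0.0303/0.0099) = 0.04890

D_KL(P||Q) = -0.02913 + 0.04890 = 0.01977 ≈ 0.0198 bits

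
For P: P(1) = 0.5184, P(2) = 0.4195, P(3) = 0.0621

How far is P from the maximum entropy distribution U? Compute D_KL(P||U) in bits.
0.3189 bits

U(i) = 1/3 for all i

D_KL(P||U) = Σ P(x) log₂(P(x) / (1/3))
           = Σ P(x) log₂(P(x)) + log₂(3)
           = log₂(3) - H(P)

H(P) = -Σ P(x) log₂(P(x)):
  -P(1)·log₂(P(1)) = -(0.5184)·log₂(0.5184) = 0.49137
  -P(2)·log₂(P(2)) = -(0.4195)·log₂(0.4195) = 0.52574
  -P(3)·log₂(P(3)) = -(0.0621)·log₂(0.0621) = 0.24898
H(P) = 0.49137 + 0.52574 + 0.24898 = 1.26609 bits

log₂(3) = 1.58496 bits

D_KL(P||U) = 1.58496 - 1.26609 = 0.31887 ≈ 0.3189 bits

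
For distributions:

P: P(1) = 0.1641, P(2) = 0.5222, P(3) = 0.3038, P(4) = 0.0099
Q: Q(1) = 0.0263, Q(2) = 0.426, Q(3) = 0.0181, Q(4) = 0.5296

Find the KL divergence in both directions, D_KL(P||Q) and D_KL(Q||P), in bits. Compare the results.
D_KL(P||Q) = 1.7662 bits, D_KL(Q||P) = 2.7724 bits. D_KL(Q||P) is larger than D_KL(P||Q) by 1.0062 bits; the two directions differ.

D_KL(P||Q) = Σ P(x) log₂(P(x)/Q(x))

Computing term by term:
  P(1)·log₂(P(1)/Q(1)) = 0.1641·log₂(0.1641/0.0263) = 0.43346
  P(2)·log₂(P(2)/Q(2)) = 0.5222·log₂(0.5222/0.426) = 0.15340
  P(3)·log₂(P(3)/Q(3)) = 0.3038·log₂(0.3038/0.0181) = 1.23618
  P(4)·log₂(P(4)/Q(4)) = 0.0099·log₂(0.0099/0.5296) = -0.05684

D_KL(P||Q) = 0.43346 + 0.15340 + 1.23618 - 0.05684 = 1.76620 ≈ 1.7662 bits

D_KL(Q||P) = Σ Q(x) log₂(Q(x)/P(x))

Computing term by term:
  Q(1)·log₂(Q(1)/P(1)) = 0.0263·log₂(0.0263/0.1641) = -0.06947
  Q(2)·log₂(Q(2)/P(2)) = 0.426·log₂(0.426/0.5222) = -0.12514
  Q(3)·log₂(Q(3)/P(3)) = 0.0181·log₂(0.0181/0.3038) = -0.07365
  Q(4)·log₂(Q(4)/P(4)) = 0.5296·log₂(0.5296/0.0099) = 3.04061

D_KL(Q||P) = -0.06947 - 0.12514 - 0.07365 + 3.04061 = 2.77235 ≈ 2.7724 bits

These are NOT equal (difference: 1.0062 bits). KL divergence is asymmetric: D_KL(P||Q) ≠ D_KL(Q||P) in general.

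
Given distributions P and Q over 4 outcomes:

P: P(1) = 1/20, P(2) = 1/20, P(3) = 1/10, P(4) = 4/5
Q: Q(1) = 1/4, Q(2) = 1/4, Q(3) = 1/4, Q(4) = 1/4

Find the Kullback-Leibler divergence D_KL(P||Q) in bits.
0.9781 bits

D_KL(P||Q) = Σ P(x) log₂(P(x)/Q(x))

Computing term by term:
  P(1)·log₂(P(1)/Q(1)) = (1/20)·log₂((1/20)/(1/4)) = -0.11610
  P(2)·log₂(P(2)/Q(2)) = (1/20)·log₂((1/20)/(1/4)) = -0.11610
  P(3)·log₂(P(3)/Q(3)) = (1/10)·log₂((1/10)/(1/4)) = -0.13219
  P(4)·log₂(P(4)/Q(4)) = (4/5)·log₂((4/5)/(1/4)) = 1.34246

D_KL(P||Q) = -0.11610 - 0.11610 - 0.13219 + 1.34246 = 0.97807 ≈ 0.9781 bits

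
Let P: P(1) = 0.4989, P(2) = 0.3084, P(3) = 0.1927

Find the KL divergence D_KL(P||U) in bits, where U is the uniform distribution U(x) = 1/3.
0.1033 bits

U(i) = 1/3 for all i

D_KL(P||U) = Σ P(x) log₂(P(x) / (1/3))
           = Σ P(x) log₂(P(x)) + log₂(3)
           = log₂(3) - H(P)

H(P) = -Σ P(x) log₂(P(x)):
  -P(1)·log₂(P(1)) = -(0.4989)·log₂(0.4989) = 0.50049
  -P(2)·log₂(P(2)) = -(0.3084)·log₂(0.3084) = 0.52339
  -P(3)·log₂(P(3)) = -(0.1927)·log₂(0.1927) = 0.45777
H(P) = 0.50049 + 0.52339 + 0.45777 = 1.48165 bits

log₂(3) = 1.58496 bits

D_KL(P||U) = 1.58496 - 1.48165 = 0.10331 ≈ 0.1033 bits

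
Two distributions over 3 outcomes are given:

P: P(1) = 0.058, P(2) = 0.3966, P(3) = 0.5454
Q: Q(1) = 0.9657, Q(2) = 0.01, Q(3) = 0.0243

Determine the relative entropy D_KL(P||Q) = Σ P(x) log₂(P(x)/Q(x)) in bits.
4.3184 bits

D_KL(P||Q) = Σ P(x) log₂(P(x)/Q(x))

Computing term by term:
  P(1)·log₂(P(1)/Q(1)) = 0.058·log₂(0.058/0.9657) = -0.23533
  P(2)·log₂(P(2)/Q(2)) = 0.3966·log₂(0.3966/0.01) = 2.10579
  P(3)·log₂(P(3)/Q(3)) = 0.5454·log₂(0.5454/0.0243) = 2.44791

D_KL(P||Q) = -0.23533 + 2.10579 + 2.44791 = 4.31837 ≈ 4.3184 bits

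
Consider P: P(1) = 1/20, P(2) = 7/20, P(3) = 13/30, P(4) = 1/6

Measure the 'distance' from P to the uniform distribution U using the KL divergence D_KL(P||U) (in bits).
0.3002 bits

U(i) = 1/4 for all i

D_KL(P||U) = Σ P(x) log₂(P(x) / (1/4))
           = Σ P(x) log₂(P(x)) + log₂(4)
           = log₂(4) - H(P)

H(P) = -Σ P(x) log₂(P(x)):
  -P(1)·log₂(P(1)) = -(1/20)·log₂(1/20) = 0.21610
  -P(2)·log₂(P(2)) = -(7/20)·log₂(7/20) = 0.53010
  -P(3)·log₂(P(3)) = -(13/30)·log₂(13/30) = 0.52280
  -P(4)·log₂(P(4)) = -(1/6)·log₂(1/6) = 0.43083
H(P) = 0.21610 + 0.53010 + 0.52280 + 0.43083 = 1.69983 bits

log₂(4) = 2.00000 bits

D_KL(P||U) = 2.00000 - 1.69983 = 0.30017 ≈ 0.3002 bits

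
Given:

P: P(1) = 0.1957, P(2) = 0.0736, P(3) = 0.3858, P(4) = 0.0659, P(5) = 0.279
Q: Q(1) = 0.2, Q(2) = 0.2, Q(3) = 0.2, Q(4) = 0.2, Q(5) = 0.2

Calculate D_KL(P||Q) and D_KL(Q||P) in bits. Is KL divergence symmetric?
D_KL(P||Q) = 0.2818 bits, D_KL(Q||P) = 0.3294 bits. No, KL divergence is not symmetric.

D_KL(P||Q) = Σ P(x) log₂(P(x)/Q(x))

Computing term by term:
  P(1)·log₂(P(1)/Q(1)) = 0.1957·log₂(0.1957/0.2) = -0.00614
  P(2)·log₂(P(2)/Q(2)) = 0.0736·log₂(0.0736/0.2) = -0.10615
  P(3)·log₂(P(3)/Q(3)) = 0.3858·log₂(0.3858/0.2) = 0.36568
  P(4)·log₂(P(4)/Q(4)) = 0.0659·log₂(0.0659/0.2) = -0.10555
  P(5)·log₂(P(5)/Q(5)) = 0.279·log₂(0.279/0.2) = 0.13399

D_KL(P||Q) = -0.00614 - 0.10615 + 0.36568 - 0.10555 + 0.13399 = 0.28183 ≈ 0.2818 bits

D_KL(Q||P) = Σ Q(x) log₂(Q(x)/P(x))

Computing term by term:
  Q(1)·log₂(Q(1)/P(1)) = 0.2·log₂(0.2/0.1957) = 0.00627
  Q(2)·log₂(Q(2)/P(2)) = 0.2·log₂(0.2/0.0736) = 0.28844
  Q(3)·log₂(Q(3)/P(3)) = 0.2·log₂(0.2/0.3858) = -0.18957
  Q(4)·log₂(Q(4)/P(4)) = 0.2·log₂(0.2/0.0659) = 0.32033
  Q(5)·log₂(Q(5)/P(5)) = 0.2·log₂(0.2/0.279) = -0.09605

D_KL(Q||P) = 0.00627 + 0.28844 - 0.18957 + 0.32033 - 0.09605 = 0.32942 ≈ 0.3294 bits

These are NOT equal (difference: 0.0476 bits). KL divergence is asymmetric: D_KL(P||Q) ≠ D_KL(Q||P) in general.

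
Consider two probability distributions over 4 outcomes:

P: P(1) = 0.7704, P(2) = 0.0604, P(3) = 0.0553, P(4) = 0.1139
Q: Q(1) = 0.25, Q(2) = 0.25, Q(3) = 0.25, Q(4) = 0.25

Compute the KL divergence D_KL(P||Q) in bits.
0.8776 bits

D_KL(P||Q) = Σ P(x) log₂(P(x)/Q(x))

Computing term by term:
  P(1)·log₂(P(1)/Q(1)) = 0.7704·log₂(0.7704/0.25) = 1.25088
  P(2)·log₂(P(2)/Q(2)) = 0.0604·log₂(0.0604/0.25) = -0.12378
  P(3)·log₂(P(3)/Q(3)) = 0.0553·log₂(0.0553/0.25) = -0.12036
  P(4)·log₂(P(4)/Q(4)) = 0.1139·log₂(0.1139/0.25) = -0.12918

D_KL(P||Q) = 1.25088 - 0.12378 - 0.12036 - 0.12918 = 0.87756 ≈ 0.8776 bits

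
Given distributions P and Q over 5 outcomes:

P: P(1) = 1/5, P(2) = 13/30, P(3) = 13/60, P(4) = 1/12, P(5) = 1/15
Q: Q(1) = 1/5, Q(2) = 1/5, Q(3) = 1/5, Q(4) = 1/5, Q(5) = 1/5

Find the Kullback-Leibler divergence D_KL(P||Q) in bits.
0.2975 bits

D_KL(P||Q) = Σ P(x) log₂(P(x)/Q(x))

Computing term by term:
  P(1)·log₂(P(1)/Q(1)) = (1/5)·log₂((1/5)/(1/5)) = 0.00000
  P(2)·log₂(P(2)/Q(2)) = (13/30)·log₂((13/30)/(1/5)) = 0.48337
  P(3)·log₂(P(3)/Q(3)) = (13/60)·log₂((13/60)/(1/5)) = 0.02502
  P(4)·log₂(P(4)/Q(4)) = (1/12)·log₂((1/12)/(1/5)) = -0.10525
  P(5)·log₂(P(5)/Q(5)) = (1/15)·log₂((1/15)/(1/5)) = -0.10566

D_KL(P||Q) = 0.00000 + 0.48337 + 0.02502 - 0.10525 - 0.10566 = 0.29748 ≈ 0.2975 bits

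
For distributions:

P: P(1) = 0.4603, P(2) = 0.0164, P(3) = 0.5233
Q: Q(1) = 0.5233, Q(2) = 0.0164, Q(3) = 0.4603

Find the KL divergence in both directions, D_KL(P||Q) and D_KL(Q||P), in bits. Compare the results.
D_KL(P||Q) = 0.0117 bits, D_KL(Q||P) = 0.0117 bits. The two directions give exactly the same value for this pair.

D_KL(P||Q) = Σ P(x) log₂(P(x)/Q(x))

Computing term by term:
  P(1)·log₂(P(1)/Q(1)) = 0.4603·log₂(0.4603/0.5233) = -0.08518
  P(2)·log₂(P(2)/Q(2)) = 0.0164·log₂(0.0164/0.0164) = 0.00000
  P(3)·log₂(P(3)/Q(3)) = 0.5233·log₂(0.5233/0.4603) = 0.09684

D_KL(P||Q) = -0.08518 + 0.00000 + 0.09684 = 0.01166 ≈ 0.0117 bits

D_KL(Q||P) = Σ Q(x) log₂(Q(x)/P(x))

Computing term by term:
  Q(1)·log₂(Q(1)/P(1)) = 0.5233·log₂(0.5233/0.4603) = 0.09684
  Q(2)·log₂(Q(2)/P(2)) = 0.0164·log₂(0.0164/0.0164) = 0.00000
  Q(3)·log₂(Q(3)/P(3)) = 0.4603·log₂(0.4603/0.5233) = -0.08518

D_KL(Q||P) = 0.09684 + 0.00000 - 0.08518 = 0.01166 ≈ 0.0117 bits

These ARE equal here. Q is P with outcomes relabeled (Q(1) = P(3), Q(3) = P(1)) by a relabeling that is its own inverse, so the two sums contain exactly the same terms in a different order. This is a special case — KL divergence is not symmetric in general: D_KL(P||Q) ≠ D_KL(Q||P) for most P, Q.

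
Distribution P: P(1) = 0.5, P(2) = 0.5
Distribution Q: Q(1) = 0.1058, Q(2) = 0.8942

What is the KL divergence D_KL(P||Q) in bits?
0.7010 bits

D_KL(P||Q) = Σ P(x) log₂(P(x)/Q(x))

Computing term by term:
  P(1)·log₂(P(1)/Q(1)) = 0.5·log₂(0.5/0.1058) = 1.12029
  P(2)·log₂(P(2)/Q(2)) = 0.5·log₂(0.5/0.8942) = -0.41933

D_KL(P||Q) = 1.12029 - 0.41933 = 0.70096 ≈ 0.7010 bits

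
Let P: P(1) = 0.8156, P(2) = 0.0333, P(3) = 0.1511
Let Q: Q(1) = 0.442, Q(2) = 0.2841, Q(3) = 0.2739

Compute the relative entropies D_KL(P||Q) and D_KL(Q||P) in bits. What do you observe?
D_KL(P||Q) = 0.4882 bits, D_KL(Q||P) = 0.7231 bits. The two directions give different values (D_KL(Q||P) exceeds D_KL(P||Q) by 0.2349 bits): KL divergence is asymmetric.

D_KL(P||Q) = Σ P(x) log₂(P(x)/Q(x))

Computing term by term:
  P(1)·log₂(P(1)/Q(1)) = 0.8156·log₂(0.8156/0.442) = 0.72084
  P(2)·log₂(P(2)/Q(2)) = 0.0333·log₂(0.0333/0.2841) = -0.10299
  P(3)·log₂(P(3)/Q(3)) = 0.1511·log₂(0.1511/0.2739) = -0.12967

D_KL(P||Q) = 0.72084 - 0.10299 - 0.12967 = 0.48818 ≈ 0.4882 bits

D_KL(Q||P) = Σ Q(x) log₂(Q(x)/P(x))

Computing term by term:
  Q(1)·log₂(Q(1)/P(1)) = 0.442·log₂(0.442/0.8156) = -0.39065
  Q(2)·log₂(Q(2)/P(2)) = 0.2841·log₂(0.2841/0.0333) = 0.87867
  Q(3)·log₂(Q(3)/P(3)) = 0.2739·log₂(0.2739/0.1511) = 0.23505

D_KL(Q||P) = -0.39065 + 0.87867 + 0.23505 = 0.72307 ≈ 0.7231 bits

These are NOT equal (difference: 0.2349 bits). KL divergence is asymmetric: D_KL(P||Q) ≠ D_KL(Q||P) in general.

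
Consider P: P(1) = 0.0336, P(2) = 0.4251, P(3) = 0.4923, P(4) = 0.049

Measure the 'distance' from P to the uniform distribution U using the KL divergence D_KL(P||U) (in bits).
0.5944 bits

U(i) = 1/4 for all i

D_KL(P||U) = Σ P(x) log₂(P(x) / (1/4))
           = Σ P(x) log₂(P(x)) + log₂(4)
           = log₂(4) - H(P)

H(P) = -Σ P(x) log₂(P(x)):
  -P(1)·log₂(P(1)) = -(0.0336)·log₂(0.0336) = 0.16449
  -P(2)·log₂(P(2)) = -(0.4251)·log₂(0.4251) = 0.52463
  -P(3)·log₂(P(3)) = -(0.4923)·log₂(0.4923) = 0.50332
  -P(4)·log₂(P(4)) = -(0.049)·log₂(0.049) = 0.21320
H(P) = 0.16449 + 0.52463 + 0.50332 + 0.21320 = 1.40564 bits

log₂(4) = 2.00000 bits

D_KL(P||U) = 2.00000 - 1.40564 = 0.59436 ≈ 0.5944 bits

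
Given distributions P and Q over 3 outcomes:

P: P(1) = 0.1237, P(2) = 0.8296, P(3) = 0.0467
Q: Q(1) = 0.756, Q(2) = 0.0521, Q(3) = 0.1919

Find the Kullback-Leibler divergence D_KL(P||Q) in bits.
2.8944 bits

D_KL(P||Q) = Σ P(x) log₂(P(x)/Q(x))

Computing term by term:
  P(1)·log₂(P(1)/Q(1)) = 0.1237·log₂(0.1237/0.756) = -0.32305
  P(2)·log₂(P(2)/Q(2)) = 0.8296·log₂(0.8296/0.0521) = 3.31264
  P(3)·log₂(P(3)/Q(3)) = 0.0467·log₂(0.0467/0.1919) = -0.09521

D_KL(P||Q) = -0.32305 + 3.31264 - 0.09521 = 2.89438 ≈ 2.8944 bits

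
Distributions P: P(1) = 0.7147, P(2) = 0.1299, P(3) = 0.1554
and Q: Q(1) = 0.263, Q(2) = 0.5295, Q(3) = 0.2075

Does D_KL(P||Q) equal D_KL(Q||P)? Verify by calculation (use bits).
D_KL(P||Q) = 0.7026 bits, D_KL(Q||P) = 0.7807 bits. No — D_KL(P||Q) ≠ D_KL(Q||P) for this pair.

D_KL(P||Q) = Σ P(x) log₂(P(x)/Q(x))

Computing term by term:
  P(1)·log₂(P(1)/Q(1)) = 0.7147·log₂(0.7147/0.263) = 1.03079
  P(2)·log₂(P(2)/Q(2)) = 0.1299·log₂(0.1299/0.5295) = -0.26334
  P(3)·log₂(P(3)/Q(3)) = 0.1554·log₂(0.1554/0.2075) = -0.06482

D_KL(P||Q) = 1.03079 - 0.26334 - 0.06482 = 0.70263 ≈ 0.7026 bits

D_KL(Q||P) = Σ Q(x) log₂(Q(x)/P(x))

Computing term by term:
  Q(1)·log₂(Q(1)/P(1)) = 0.263·log₂(0.263/0.7147) = -0.37932
  Q(2)·log₂(Q(2)/P(2)) = 0.5295·log₂(0.5295/0.1299) = 1.07342
  Q(3)·log₂(Q(3)/P(3)) = 0.2075·log₂(0.2075/0.1554) = 0.08655

D_KL(Q||P) = -0.37932 + 1.07342 + 0.08655 = 0.78065 ≈ 0.7807 bits

These are NOT equal (difference: 0.0781 bits). KL divergence is asymmetric: D_KL(P||Q) ≠ D_KL(Q||P) in general.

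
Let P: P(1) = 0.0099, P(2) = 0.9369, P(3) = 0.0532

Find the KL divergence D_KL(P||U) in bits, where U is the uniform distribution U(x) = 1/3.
1.2058 bits

U(i) = 1/3 for all i

D_KL(P||U) = Σ P(x) log₂(P(x) / (1/3))
           = Σ P(x) log₂(P(x)) + log₂(3)
           = log₂(3) - H(P)

H(P) = -Σ P(x) log₂(P(x)):
  -P(1)·log₂(P(1)) = -(0.0099)·log₂(0.0099) = 0.06592
  -P(2)·log₂(P(2)) = -(0.9369)·log₂(0.9369) = 0.08810
  -P(3)·log₂(P(3)) = -(0.0532)·log₂(0.0532) = 0.22517
H(P) = 0.06592 + 0.08810 + 0.22517 = 0.37919 bits

log₂(3) = 1.58496 bits

D_KL(P||U) = 1.58496 - 0.37919 = 1.20577 ≈ 1.2058 bits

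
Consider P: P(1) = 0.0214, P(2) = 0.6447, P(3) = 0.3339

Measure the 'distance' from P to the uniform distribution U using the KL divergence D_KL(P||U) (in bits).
0.5296 bits

U(i) = 1/3 for all i

D_KL(P||U) = Σ P(x) log₂(P(x) / (1/3))
           = Σ P(x) log₂(P(x)) + log₂(3)
           = log₂(3) - H(P)

H(P) = -Σ P(x) log₂(P(x)):
  -P(1)·log₂(P(1)) = -(0.0214)·log₂(0.0214) = 0.11869
  -P(2)·log₂(P(2)) = -(0.6447)·log₂(0.6447) = 0.40829
  -P(3)·log₂(P(3)) = -(0.3339)·log₂(0.3339) = 0.52840
H(P) = 0.11869 + 0.40829 + 0.52840 = 1.05538 bits

log₂(3) = 1.58496 bits

D_KL(P||U) = 1.58496 - 1.05538 = 0.52958 ≈ 0.5296 bits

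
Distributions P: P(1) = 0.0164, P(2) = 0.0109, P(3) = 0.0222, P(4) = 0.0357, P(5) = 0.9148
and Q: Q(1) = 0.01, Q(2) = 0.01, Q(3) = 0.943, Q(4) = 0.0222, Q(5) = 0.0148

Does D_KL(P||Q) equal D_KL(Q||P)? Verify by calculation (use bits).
D_KL(P||Q) = 5.3603 bits, D_KL(Q||P) = 4.9887 bits. No — D_KL(P||Q) ≠ D_KL(Q||P) for this pair.

D_KL(P||Q) = Σ P(x) log₂(P(x)/Q(x))

Computing term by term:
  P(1)·log₂(P(1)/Q(1)) = 0.0164·log₂(0.0164/0.01) = 0.01170
  P(2)·log₂(P(2)/Q(2)) = 0.0109·log₂(0.0109/0.01) = 0.00136
  P(3)·log₂(P(3)/Q(3)) = 0.0222·log₂(0.0222/0.943) = -0.12007
  P(4)·log₂(P(4)/Q(4)) = 0.0357·log₂(0.0357/0.0222) = 0.02447
  P(5)·log₂(P(5)/Q(5)) = 0.9148·log₂(0.9148/0.0148) = 5.44287

D_KL(P||Q) = 0.01170 + 0.00136 - 0.12007 + 0.02447 + 5.44287 = 5.36033 ≈ 5.3603 bits

D_KL(Q||P) = Σ Q(x) log₂(Q(x)/P(x))

Computing term by term:
  Q(1)·log₂(Q(1)/P(1)) = 0.01·log₂(0.01/0.0164) = -0.00714
  Q(2)·log₂(Q(2)/P(2)) = 0.01·log₂(0.01/0.0109) = -0.00124
  Q(3)·log₂(Q(3)/P(3)) = 0.943·log₂(0.943/0.0222) = 5.10033
  Q(4)·log₂(Q(4)/P(4)) = 0.0222·log₂(0.0222/0.0357) = -0.01522
  Q(5)·log₂(Q(5)/P(5)) = 0.0148·log₂(0.0148/0.9148) = -0.08806

D_KL(Q||P) = -0.00714 - 0.00124 + 5.10033 - 0.01522 - 0.08806 = 4.98867 ≈ 4.9887 bits

These are NOT equal (difference: 0.3716 bits). KL divergence is asymmetric: D_KL(P||Q) ≠ D_KL(Q||P) in general.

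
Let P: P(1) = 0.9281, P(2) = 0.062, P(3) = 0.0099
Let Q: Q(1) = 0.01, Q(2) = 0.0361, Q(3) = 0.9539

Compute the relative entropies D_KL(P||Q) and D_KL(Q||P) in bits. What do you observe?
D_KL(P||Q) = 6.0494 bits, D_KL(Q||P) = 6.1929 bits. The two directions give different values (D_KL(Q||P) exceeds D_KL(P||Q) by 0.1435 bits): KL divergence is asymmetric.

D_KL(P||Q) = Σ P(x) log₂(P(x)/Q(x))

Computing term by term:
  P(1)·log₂(P(1)/Q(1)) = 0.9281·log₂(0.9281/0.01) = 6.06625
  P(2)·log₂(P(2)/Q(2)) = 0.062·log₂(0.062/0.0361) = 0.04838
  P(3)·log₂(P(3)/Q(3)) = 0.0099·log₂(0.0099/0.9539) = -0.06524

D_KL(P||Q) = 6.06625 + 0.04838 - 0.06524 = 6.04939 ≈ 6.0494 bits

D_KL(Q||P) = Σ Q(x) log₂(Q(x)/P(x))

Computing term by term:
  Q(1)·log₂(Q(1)/P(1)) = 0.01·log₂(0.01/0.9281) = -0.06536
  Q(2)·log₂(Q(2)/P(2)) = 0.0361·log₂(0.0361/0.062) = -0.02817
  Q(3)·log₂(Q(3)/P(3)) = 0.9539·log₂(0.9539/0.0099) = 6.28645

D_KL(Q||P) = -0.06536 - 0.02817 + 6.28645 = 6.19292 ≈ 6.1929 bits

These are NOT equal (difference: 0.1435 bits). KL divergence is asymmetric: D_KL(P||Q) ≠ D_KL(Q||P) in general.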